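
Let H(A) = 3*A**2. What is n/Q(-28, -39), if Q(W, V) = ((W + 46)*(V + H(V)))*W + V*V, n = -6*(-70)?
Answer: -28/151905 ≈ -0.00018433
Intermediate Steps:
n = 420
Q(W, V) = V**2 + W*(46 + W)*(V + 3*V**2) (Q(W, V) = ((W + 46)*(V + 3*V**2))*W + V*V = ((46 + W)*(V + 3*V**2))*W + V**2 = W*(46 + W)*(V + 3*V**2) + V**2 = V**2 + W*(46 + W)*(V + 3*V**2))
n/Q(-28, -39) = 420/((-39*(-39 + (-28)**2 + 46*(-28) + 3*(-39)*(-28)**2 + 138*(-39)*(-28)))) = 420/((-39*(-39 + 784 - 1288 + 3*(-39)*784 + 150696))) = 420/((-39*(-39 + 784 - 1288 - 91728 + 150696))) = 420/((-39*58425)) = 420/(-2278575) = 420*(-1/2278575) = -28/151905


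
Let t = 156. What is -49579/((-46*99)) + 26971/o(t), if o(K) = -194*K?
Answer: 229605487/22970376 ≈ 9.9957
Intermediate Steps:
-49579/((-46*99)) + 26971/o(t) = -49579/((-46*99)) + 26971/((-194*156)) = -49579/(-4554) + 26971/(-30264) = -49579*(-1/4554) + 26971*(-1/30264) = 49579/4554 - 26971/30264 = 229605487/22970376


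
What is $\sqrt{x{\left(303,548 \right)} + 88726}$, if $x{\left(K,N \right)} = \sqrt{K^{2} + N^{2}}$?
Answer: $\sqrt{88726 + \sqrt{392113}} \approx 298.92$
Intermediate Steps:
$\sqrt{x{\left(303,548 \right)} + 88726} = \sqrt{\sqrt{303^{2} + 548^{2}} + 88726} = \sqrt{\sqrt{91809 + 300304} + 88726} = \sqrt{\sqrt{392113} + 88726} = \sqrt{88726 + \sqrt{392113}}$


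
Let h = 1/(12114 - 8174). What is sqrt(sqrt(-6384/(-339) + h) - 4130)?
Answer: sqrt(-204663025973000 + 222610*sqrt(933229315065))/222610 ≈ 64.231*I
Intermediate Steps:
h = 1/3940 ≈ 0.00025381
sqrt(sqrt(-6384/(-339) + h) - 4130) = sqrt(sqrt(-6384/(-339) + 1/3940) - 4130) = sqrt(sqrt(-6384*(-1)/339 + 1/3940) - 4130) = sqrt(sqrt(-6*(-1064/339) + 1/3940) - 4130) = sqrt(sqrt(2128/113 + 1/3940) - 4130) = sqrt(sqrt(8384433/445220) - 4130) = sqrt(sqrt(933229315065)/222610 - 4130) = sqrt(-4130 + sqrt(933229315065)/222610)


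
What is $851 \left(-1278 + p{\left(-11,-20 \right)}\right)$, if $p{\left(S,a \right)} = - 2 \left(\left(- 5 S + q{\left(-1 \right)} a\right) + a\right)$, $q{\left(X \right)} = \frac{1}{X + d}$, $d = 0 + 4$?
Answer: $- \frac{3407404}{3} \approx -1.1358 \cdot 10^{6}$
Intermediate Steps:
$d = 4$
$q{\left(X \right)} = \frac{1}{4 + X}$ ($q{\left(X \right)} = \frac{1}{X + 4} = \frac{1}{4 + X}$)
$p{\left(S,a \right)} = 10 S - \frac{8 a}{3}$ ($p{\left(S,a \right)} = - 2 \left(\left(- 5 S + \frac{a}{4 - 1}\right) + a\right) = - 2 \left(\left(- 5 S + \frac{a}{3}\right) + a\right) = - 2 \left(- 5 S + \frac{4 a}{3}\right) = 10 S - \frac{8 a}{3}$)
$851 \left(-1278 + p{\left(-11,-20 \right)}\right) = 851 \left(-1278 + \left(10 \left(-11\right) - - \frac{160}{3}\right)\right) = 851 \left(-1278 + \left(-110 + \frac{160}{3}\right)\right) = 851 \left(-1278 - \frac{170}{3}\right) = 851 \left(- \frac{4004}{3}\right) = - \frac{3407404}{3}$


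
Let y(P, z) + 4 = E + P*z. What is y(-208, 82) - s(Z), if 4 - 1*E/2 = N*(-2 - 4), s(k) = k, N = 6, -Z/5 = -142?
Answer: -17690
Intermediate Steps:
Z = 710 (Z = -5*(-142) = 710)
E = 80 (E = 8 - 12*(-2 - 4) = 8 - 12*(-6) = 8 - 2*(-36) = 8 + 72 = 80)
y(P, z) = 76 + P*z (y(P, z) = -4 + (80 + P*z) = 76 + P*z)
y(-208, 82) - s(Z) = (76 - 208*82) - 1*710 = (76 - 17056) - 710 = -16980 - 710 = -17690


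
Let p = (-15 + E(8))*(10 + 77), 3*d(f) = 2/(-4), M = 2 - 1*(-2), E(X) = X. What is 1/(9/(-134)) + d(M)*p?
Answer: 1559/18 ≈ 86.611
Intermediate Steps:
M = 4 (M = 2 + 2 = 4)
d(f) = -⅙ (d(f) = (2/(-4))/3 = (2*(-¼))/3 = (⅓)*(-½) = -⅙)
p = -609 (p = (-15 + 8)*(10 + 77) = -7*87 = -609)
1/(9/(-134)) + d(M)*p = 1/(9/(-134)) - ⅙*(-609) = 1/(9*(-1/134)) + 203/2 = 1/(-9/134) + 203/2 = -134/9 + 203/2 = 1559/18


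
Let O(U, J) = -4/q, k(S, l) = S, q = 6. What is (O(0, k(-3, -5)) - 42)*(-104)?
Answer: 13312/3 ≈ 4437.3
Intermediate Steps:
O(U, J) = -2/3 (O(U, J) = -4/6 = -4*1/6 = -2/3)
(O(0, k(-3, -5)) - 42)*(-104) = (-2/3 - 42)*(-104) = -128/3*(-104) = 13312/3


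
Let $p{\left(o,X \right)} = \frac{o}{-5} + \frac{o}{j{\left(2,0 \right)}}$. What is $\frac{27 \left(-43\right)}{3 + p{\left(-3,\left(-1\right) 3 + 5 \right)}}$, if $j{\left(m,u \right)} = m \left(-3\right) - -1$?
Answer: $- \frac{1935}{7} \approx -276.43$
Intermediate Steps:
$j{\left(m,u \right)} = 1 - 3 m$ ($j{\left(m,u \right)} = - 3 m + 1 = 1 - 3 m$)
$p{\left(o,X \right)} = - \frac{2 o}{5}$ ($p{\left(o,X \right)} = \frac{o}{-5} + \frac{o}{1 - 6} = o \left(- \frac{1}{5}\right) + \frac{o}{1 - 6} = - \frac{o}{5} + \frac{o}{-5} = - \frac{o}{5} + o \left(- \frac{1}{5}\right) = - \frac{o}{5} - \frac{o}{5} = - \frac{2 o}{5}$)
$\frac{27 \left(-43\right)}{3 + p{\left(-3,\left(-1\right) 3 + 5 \right)}} = \frac{27 \left(-43\right)}{3 - - \frac{6}{5}} = - \frac{1161}{3 + \frac{6}{5}} = - \frac{1161}{\frac{21}{5}} = \left(-1161\right) \frac{5}{21} = - \frac{1935}{7}$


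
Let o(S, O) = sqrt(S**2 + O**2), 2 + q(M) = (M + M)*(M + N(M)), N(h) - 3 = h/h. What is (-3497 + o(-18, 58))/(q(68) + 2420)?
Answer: -3497/12210 + sqrt(922)/6105 ≈ -0.28143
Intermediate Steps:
N(h) = 4 (N(h) = 3 + h/h = 3 + 1 = 4)
q(M) = -2 + 2*M*(4 + M) (q(M) = -2 + (M + M)*(M + 4) = -2 + (2*M)*(4 + M) = -2 + 2*M*(4 + M))
o(S, O) = sqrt(O**2 + S**2)
(-3497 + o(-18, 58))/(q(68) + 2420) = (-3497 + sqrt(58**2 + (-18)**2))/((-2 + 2*68**2 + 8*68) + 2420) = (-3497 + sqrt(3364 + 324))/((-2 + 2*4624 + 544) + 2420) = (-3497 + sqrt(3688))/((-2 + 9248 + 544) + 2420) = (-3497 + 2*sqrt(922))/(9790 + 2420) = (-3497 + 2*sqrt(922))/12210 = (-3497 + 2*sqrt(922))*(1/12210) = -3497/12210 + sqrt(922)/6105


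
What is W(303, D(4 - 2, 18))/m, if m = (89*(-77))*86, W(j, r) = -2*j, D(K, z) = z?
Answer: 303/294679 ≈ 0.0010282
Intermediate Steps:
m = -589358 (m = -6853*86 = -589358)
W(303, D(4 - 2, 18))/m = -2*303/(-589358) = -606*(-1/589358) = 303/294679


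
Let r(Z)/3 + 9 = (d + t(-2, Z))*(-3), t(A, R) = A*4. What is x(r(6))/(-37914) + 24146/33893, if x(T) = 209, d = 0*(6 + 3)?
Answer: 908387807/1285019202 ≈ 0.70691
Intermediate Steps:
t(A, R) = 4*A
d = 0 (d = 0*9 = 0)
r(Z) = 45 (r(Z) = -27 + 3*((0 + 4*(-2))*(-3)) = -27 + 3*((0 - 8)*(-3)) = -27 + 3*(-8*(-3)) = -27 + 3*24 = -27 + 72 = 45)
x(r(6))/(-37914) + 24146/33893 = 209/(-37914) + 24146/33893 = 209*(-1/37914) + 24146*(1/33893) = -209/37914 + 24146/33893 = 908387807/1285019202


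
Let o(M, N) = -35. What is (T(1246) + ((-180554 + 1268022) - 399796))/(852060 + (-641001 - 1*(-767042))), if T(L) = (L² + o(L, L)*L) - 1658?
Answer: 2194920/978101 ≈ 2.2441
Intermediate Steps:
T(L) = -1658 + L² - 35*L (T(L) = (L² - 35*L) - 1658 = -1658 + L² - 35*L)
(T(1246) + ((-180554 + 1268022) - 399796))/(852060 + (-641001 - 1*(-767042))) = ((-1658 + 1246² - 35*1246) + ((-180554 + 1268022) - 399796))/(852060 + (-641001 - 1*(-767042))) = ((-1658 + 1552516 - 43610) + (1087468 - 399796))/(852060 + (-641001 + 767042)) = (1507248 + 687672)/(852060 + 126041) = 2194920/978101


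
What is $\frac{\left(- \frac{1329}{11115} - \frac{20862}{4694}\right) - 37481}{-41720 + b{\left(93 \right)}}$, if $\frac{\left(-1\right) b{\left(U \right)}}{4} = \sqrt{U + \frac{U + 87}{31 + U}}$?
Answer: $\frac{10539289964761663}{11729816736174888} - \frac{325960782011 \sqrt{5673}}{29324541840437220} \approx 0.89767$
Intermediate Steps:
$b{\left(U \right)} = - 4 \sqrt{U + \frac{87 + U}{31 + U}}$ ($b{\left(U \right)} = - 4 \sqrt{U + \frac{U + 87}{31 + U}} = - 4 \sqrt{U + \frac{87 + U}{31 + U}}$)
$\frac{\left(- \frac{1329}{11115} - \frac{20862}{4694}\right) - 37481}{-41720 + b{\left(93 \right)}} = \frac{\left(- \frac{1329}{11115} - \frac{20862}{4694}\right) - 37481}{-41720 - 4 \sqrt{\frac{87 + 93 + 93 \left(31 + 93\right)}{31 + 93}}} = \frac{\left(\left(-1329\right) \frac{1}{11115} - \frac{10431}{2347}\right) - 37481}{-41720 - 4 \sqrt{\frac{87 + 93 + 93 \cdot 124}{124}}} = \frac{\left(- \frac{443}{3705} - \frac{10431}{2347}\right) - 37481}{-41720 - 4 \sqrt{\frac{87 + 93 + 11532}{124}}} = \frac{- \frac{39686576}{8695635} - 37481}{-41720 - 4 \sqrt{\frac{1}{124} \cdot 11712}} = - \frac{325960782011}{8695635 \left(-41720 - 4 \sqrt{\frac{2928}{31}}\right)} = - \frac{325960782011}{8695635 \left(-41720 - 4 \frac{4 \sqrt{5673}}{31}\right)} = - \frac{325960782011}{8695635 \left(-41720 - \frac{16 \sqrt{5673}}{31}\right)}$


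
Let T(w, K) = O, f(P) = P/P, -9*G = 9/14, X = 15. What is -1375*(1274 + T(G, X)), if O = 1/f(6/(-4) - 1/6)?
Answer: -1753125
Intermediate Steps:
G = -1/14 ≈ -0.071429
f(P) = 1
O = 1 (O = 1/1 = 1)
T(w, K) = 1
-1375*(1274 + T(G, X)) = -1375*(1274 + 1) = -1375*1275 = -1753125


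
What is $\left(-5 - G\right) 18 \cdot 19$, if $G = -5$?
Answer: $0$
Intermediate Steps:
$\left(-5 - G\right) 18 \cdot 19 = \left(-5 - -5\right) 18 \cdot 19 = \left(-5 + 5\right) 18 \cdot 19 = 0 \cdot 18 \cdot 19 = 0 \cdot 19 = 0$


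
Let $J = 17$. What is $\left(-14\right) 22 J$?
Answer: $-5236$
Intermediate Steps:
$\left(-14\right) 22 J = \left(-14\right) 22 \cdot 17 = \left(-308\right) 17 = -5236$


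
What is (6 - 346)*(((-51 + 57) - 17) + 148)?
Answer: -46580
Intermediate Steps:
(6 - 346)*(((-51 + 57) - 17) + 148) = -340*((6 - 17) + 148) = -340*(-11 + 148) = -340*137 = -46580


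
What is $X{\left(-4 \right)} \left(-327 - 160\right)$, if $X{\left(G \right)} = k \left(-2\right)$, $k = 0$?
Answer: $0$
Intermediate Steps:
$X{\left(G \right)} = 0$ ($X{\left(G \right)} = 0 \left(-2\right) = 0$)
$X{\left(-4 \right)} \left(-327 - 160\right) = 0 \left(-327 - 160\right) = 0 \left(-487\right) = 0$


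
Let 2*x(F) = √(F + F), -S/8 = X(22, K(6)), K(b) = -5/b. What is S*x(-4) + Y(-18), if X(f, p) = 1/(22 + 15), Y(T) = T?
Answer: -18 - 8*I*√2/37 ≈ -18.0 - 0.30578*I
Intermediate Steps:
X(f, p) = 1/37
S = -8/37 (S = -8*1/37 = -8/37 ≈ -0.21622)
x(F) = √2*√F/2 (x(F) = √(F + F)/2 = √(2*F)/2 = (√2*√F)/2 = √2*√F/2)
S*x(-4) + Y(-18) = -4*√2*√(-4)/37 - 18 = -4*√2*2*I/37 - 18 = -8*I*√2/37 - 18 = -18 - 8*I*√2/37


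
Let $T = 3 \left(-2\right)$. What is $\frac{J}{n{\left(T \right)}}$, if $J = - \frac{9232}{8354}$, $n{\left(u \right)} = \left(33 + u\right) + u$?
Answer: $- \frac{4616}{87717} \approx -0.052624$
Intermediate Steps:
$T = -6$
$n{\left(u \right)} = 33 + 2 u$
$J = - \frac{4616}{4177}$ ($J = \left(-9232\right) \frac{1}{8354} = - \frac{4616}{4177} \approx -1.1051$)
$\frac{J}{n{\left(T \right)}} = - \frac{4616}{4177 \left(33 + 2 \left(-6\right)\right)} = - \frac{4616}{4177 \left(33 - 12\right)} = - \frac{4616}{4177 \cdot 21} = \left(- \frac{4616}{4177}\right) \frac{1}{21} = - \frac{4616}{87717}$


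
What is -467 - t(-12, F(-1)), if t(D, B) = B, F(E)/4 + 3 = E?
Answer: -451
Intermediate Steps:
F(E) = -12 + 4*E
-467 - t(-12, F(-1)) = -467 - (-12 + 4*(-1)) = -467 - (-12 - 4) = -467 - 1*(-16) = -467 + 16 = -451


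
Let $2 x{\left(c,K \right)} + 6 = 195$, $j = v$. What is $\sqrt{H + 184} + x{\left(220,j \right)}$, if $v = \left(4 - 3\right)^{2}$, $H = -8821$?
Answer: $\frac{189}{2} + i \sqrt{8637} \approx 94.5 + 92.935 i$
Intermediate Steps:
$v = 1$ ($v = 1^{2} = 1$)
$j = 1$
$x{\left(c,K \right)} = \frac{189}{2}$ ($x{\left(c,K \right)} = -3 + \frac{1}{2} \cdot 195 = -3 + \frac{195}{2} = \frac{189}{2}$)
$\sqrt{H + 184} + x{\left(220,j \right)} = \sqrt{-8821 + 184} + \frac{189}{2} = \sqrt{-8637} + \frac{189}{2} = i \sqrt{8637} + \frac{189}{2} = \frac{189}{2} + i \sqrt{8637}$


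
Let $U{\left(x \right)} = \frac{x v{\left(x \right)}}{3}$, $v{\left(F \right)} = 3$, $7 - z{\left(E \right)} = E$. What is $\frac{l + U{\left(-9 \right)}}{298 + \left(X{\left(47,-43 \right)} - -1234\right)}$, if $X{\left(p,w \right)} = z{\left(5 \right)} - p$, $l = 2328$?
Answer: $\frac{2319}{1487} \approx 1.5595$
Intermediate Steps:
$z{\left(E \right)} = 7 - E$
$X{\left(p,w \right)} = 2 - p$ ($X{\left(p,w \right)} = \left(7 - 5\right) - p = 2 - p$)
$U{\left(x \right)} = x$ ($U{\left(x \right)} = \frac{x 3}{3} = 3 x \frac{1}{3} = x$)
$\frac{l + U{\left(-9 \right)}}{298 + \left(X{\left(47,-43 \right)} - -1234\right)} = \frac{2328 - 9}{298 + \left(\left(2 - 47\right) - -1234\right)} = \frac{2319}{298 + \left(\left(2 - 47\right) + 1234\right)} = \frac{2319}{298 + \left(-45 + 1234\right)} = \frac{2319}{298 + 1189} = \frac{2319}{1487}$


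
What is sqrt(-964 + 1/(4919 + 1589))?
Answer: 3*I*sqrt(1134147533)/3254 ≈ 31.048*I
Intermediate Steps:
sqrt(-964 + 1/(4919 + 1589)) = sqrt(-964 + 1/6508) = sqrt(-6273711/6508) = 3*I*sqrt(1134147533)/3254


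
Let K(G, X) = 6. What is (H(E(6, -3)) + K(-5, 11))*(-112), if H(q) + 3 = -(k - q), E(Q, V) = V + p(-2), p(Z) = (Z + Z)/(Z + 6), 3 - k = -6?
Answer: 1120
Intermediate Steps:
k = 9 (k = 3 - 1*(-6) = 3 + 6 = 9)
p(Z) = 2*Z/(6 + Z) (p(Z) = (2*Z)/(6 + Z) = 2*Z/(6 + Z))
E(Q, V) = -1 + V (E(Q, V) = V + 2*(-2)/(6 - 2) = V + 2*(-2)/4 = V + 2*(-2)*(¼) = V - 1 = -1 + V)
H(q) = -12 + q (H(q) = -3 - (9 - q) = -3 + (-9 + q) = -12 + q)
(H(E(6, -3)) + K(-5, 11))*(-112) = ((-12 + (-1 - 3)) + 6)*(-112) = ((-12 - 4) + 6)*(-112) = (-16 + 6)*(-112) = -10*(-112) = 1120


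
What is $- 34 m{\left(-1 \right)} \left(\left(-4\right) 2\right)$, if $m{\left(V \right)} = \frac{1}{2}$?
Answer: $136$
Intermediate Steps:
$m{\left(V \right)} = \frac{1}{2}$
$- 34 m{\left(-1 \right)} \left(\left(-4\right) 2\right) = \left(-34\right) \frac{1}{2} \left(\left(-4\right) 2\right) = \left(-17\right) \left(-8\right) = 136$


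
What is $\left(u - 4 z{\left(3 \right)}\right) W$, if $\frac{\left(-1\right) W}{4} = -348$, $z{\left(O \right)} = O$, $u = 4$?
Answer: $-11136$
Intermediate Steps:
$W = 1392$ ($W = \left(-4\right) \left(-348\right) = 1392$)
$\left(u - 4 z{\left(3 \right)}\right) W = \left(4 - 12\right) 1392 = \left(-8\right) 1392 = -11136$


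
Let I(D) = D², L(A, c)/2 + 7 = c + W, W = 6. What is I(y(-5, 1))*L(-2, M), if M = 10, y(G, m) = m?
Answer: 18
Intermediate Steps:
L(A, c) = -2 + 2*c (L(A, c) = -14 + 2*(c + 6) = -14 + 2*(6 + c) = -14 + (12 + 2*c) = -2 + 2*c)
I(y(-5, 1))*L(-2, M) = 1²*(-2 + 2*10) = 1*(-2 + 20) = 1*18 = 18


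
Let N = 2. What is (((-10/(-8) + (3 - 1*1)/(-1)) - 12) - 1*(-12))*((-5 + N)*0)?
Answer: 0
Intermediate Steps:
(((-10/(-8) + (3 - 1*1)/(-1)) - 12) - 1*(-12))*((-5 + N)*0) = (((-10/(-8) + (3 - 1*1)/(-1)) - 12) - 1*(-12))*((-5 + 2)*0) = (((-10*(-⅛) + (3 - 1)*(-1)) - 12) + 12)*(-3*0) = (((5/4 + 2*(-1)) - 12) + 12)*0 = (((5/4 - 2) - 12) + 12)*0 = ((-¾ - 12) + 12)*0 = (-51/4 + 12)*0 = -¾*0 = 0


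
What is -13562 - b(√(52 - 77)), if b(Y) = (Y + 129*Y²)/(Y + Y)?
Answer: -27125/2 - 645*I/2 ≈ -13563.0 - 322.5*I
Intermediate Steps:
b(Y) = (Y + 129*Y²)/(2*Y) (b(Y) = (Y + 129*Y²)/((2*Y)) = (Y + 129*Y²)*(1/(2*Y)) = (Y + 129*Y²)/(2*Y))
-13562 - b(√(52 - 77)) = -13562 - (½ + 129*√(52 - 77)/2) = -13562 - (½ + 129*√(-25)/2) = -13562 - (½ + 129*(5*I)/2) = -13562 - (½ + 645*I/2) = -13562 + (-½ - 645*I/2) = -27125/2 - 645*I/2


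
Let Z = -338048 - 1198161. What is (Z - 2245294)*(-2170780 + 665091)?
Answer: 5693767470567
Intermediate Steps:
Z = -1536209
(Z - 2245294)*(-2170780 + 665091) = (-1536209 - 2245294)*(-2170780 + 665091) = -3781503*(-1505689) = 5693767470567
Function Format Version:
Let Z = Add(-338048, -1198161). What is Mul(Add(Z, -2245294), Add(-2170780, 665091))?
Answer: 5693767470567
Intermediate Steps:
Z = -1536209
Mul(Add(Z, -2245294), Add(-2170780, 665091)) = Mul(Add(-1536209, -2245294), Add(-2170780, 665091)) = Mul(-3781503, -1505689) = 5693767470567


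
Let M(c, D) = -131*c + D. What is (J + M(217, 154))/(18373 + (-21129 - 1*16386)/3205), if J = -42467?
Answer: -4534434/1176959 ≈ -3.8527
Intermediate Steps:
M(c, D) = D - 131*c
(J + M(217, 154))/(18373 + (-21129 - 1*16386)/3205) = (-42467 + (154 - 131*217))/(18373 + (-21129 - 1*16386)/3205) = (-42467 + (154 - 28427))/(18373 + (-21129 - 16386)*(1/3205)) = (-42467 - 28273)/(18373 - 37515*1/3205) = -70740/(18373 - 7503/641) = -70740/11769590/641 = -70740*641/11769590 = -4534434/1176959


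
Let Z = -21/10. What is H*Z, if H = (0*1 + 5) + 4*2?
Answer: -273/10 ≈ -27.300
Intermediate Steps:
H = 13 (H = (0 + 5) + 8 = 5 + 8 = 13)
Z = -21/10 (Z = -21*⅒ = -21/10 ≈ -2.1000)
H*Z = 13*(-21/10) = -273/10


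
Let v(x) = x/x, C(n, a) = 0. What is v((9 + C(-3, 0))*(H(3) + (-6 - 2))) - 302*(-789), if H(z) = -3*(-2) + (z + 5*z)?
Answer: 238279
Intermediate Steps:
H(z) = 6 + 6*z
v(x) = 1
v((9 + C(-3, 0))*(H(3) + (-6 - 2))) - 302*(-789) = 1 - 302*(-789) = 1 + 238278 = 238279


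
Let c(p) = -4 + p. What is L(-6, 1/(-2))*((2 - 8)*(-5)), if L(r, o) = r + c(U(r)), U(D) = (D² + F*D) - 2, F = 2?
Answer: 360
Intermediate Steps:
U(D) = -2 + D² + 2*D (U(D) = (D² + 2*D) - 2 = -2 + D² + 2*D)
L(r, o) = -6 + r² + 3*r (L(r, o) = r + (-4 + (-2 + r² + 2*r)) = r + (-6 + r² + 2*r) = -6 + r² + 3*r)
L(-6, 1/(-2))*((2 - 8)*(-5)) = (-6 + (-6)² + 3*(-6))*((2 - 8)*(-5)) = (-6 + 36 - 18)*(-6*(-5)) = 12*30 = 360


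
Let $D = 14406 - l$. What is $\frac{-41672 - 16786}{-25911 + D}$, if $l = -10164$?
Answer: $\frac{19486}{447} \approx 43.593$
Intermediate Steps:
$D = 24570$ ($D = 14406 - -10164 = 14406 + 10164 = 24570$)
$\frac{-41672 - 16786}{-25911 + D} = \frac{-41672 - 16786}{-25911 + 24570} = - \frac{58458}{-1341} = \left(-58458\right) \left(- \frac{1}{1341}\right) = \frac{19486}{447}$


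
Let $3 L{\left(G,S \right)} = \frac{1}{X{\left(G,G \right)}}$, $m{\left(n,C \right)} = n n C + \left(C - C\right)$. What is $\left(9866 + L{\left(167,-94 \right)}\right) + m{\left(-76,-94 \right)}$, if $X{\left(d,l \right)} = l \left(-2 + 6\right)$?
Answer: $- \frac{1068288311}{2004} \approx -5.3308 \cdot 10^{5}$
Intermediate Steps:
$X{\left(d,l \right)} = 4 l$ ($X{\left(d,l \right)} = l 4 = 4 l$)
$m{\left(n,C \right)} = C n^{2}$ ($m{\left(n,C \right)} = n^{2} C + 0 = C n^{2} + 0 = C n^{2}$)
$L{\left(G,S \right)} = \frac{1}{12 G}$ ($L{\left(G,S \right)} = \frac{1}{3 \cdot 4 G} = \frac{\frac{1}{4} \frac{1}{G}}{3} = \frac{1}{12 G}$)
$\left(9866 + L{\left(167,-94 \right)}\right) + m{\left(-76,-94 \right)} = \left(9866 + \frac{1}{12 \cdot 167}\right) - 94 \left(-76\right)^{2} = \left(9866 + \frac{1}{12} \cdot \frac{1}{167}\right) - 542944 = \left(9866 + \frac{1}{2004}\right) - 542944 = \frac{19771465}{2004} - 542944 = - \frac{1068288311}{2004}$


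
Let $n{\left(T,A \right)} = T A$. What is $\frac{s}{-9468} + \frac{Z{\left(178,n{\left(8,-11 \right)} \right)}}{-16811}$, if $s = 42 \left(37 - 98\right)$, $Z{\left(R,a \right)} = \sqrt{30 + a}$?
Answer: $\frac{427}{1578} - \frac{i \sqrt{58}}{16811} \approx 0.2706 - 0.00045302 i$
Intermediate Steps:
$n{\left(T,A \right)} = A T$
$s = -2562$ ($s = 42 \left(-61\right) = -2562$)
$\frac{s}{-9468} + \frac{Z{\left(178,n{\left(8,-11 \right)} \right)}}{-16811} = - \frac{2562}{-9468} + \frac{\sqrt{30 - 88}}{-16811} = \left(-2562\right) \left(- \frac{1}{9468}\right) + \sqrt{30 - 88} \left(- \frac{1}{16811}\right) = \frac{427}{1578} + \sqrt{-58} \left(- \frac{1}{16811}\right) = \frac{427}{1578} + i \sqrt{58} \left(- \frac{1}{16811}\right) = \frac{427}{1578} - \frac{i \sqrt{58}}{16811}$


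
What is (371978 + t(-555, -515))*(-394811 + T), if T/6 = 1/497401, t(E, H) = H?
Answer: -72947675937867915/497401 ≈ -1.4666e+11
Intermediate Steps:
T = 6/497401 ≈ 1.2063e-5
(371978 + t(-555, -515))*(-394811 + T) = (371978 - 515)*(-394811 + 6/497401) = 371463*(-196379386205/497401) = -72947675937867915/497401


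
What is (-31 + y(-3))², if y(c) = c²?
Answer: 484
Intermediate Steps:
(-31 + y(-3))² = (-31 + (-3)²)² = (-31 + 9)² = (-22)² = 484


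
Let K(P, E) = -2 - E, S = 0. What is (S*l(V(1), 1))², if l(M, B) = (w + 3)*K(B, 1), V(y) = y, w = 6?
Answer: 0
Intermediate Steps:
l(M, B) = -27 (l(M, B) = (6 + 3)*(-2 - 1*1) = 9*(-2 - 1) = 9*(-3) = -27)
(S*l(V(1), 1))² = (0*(-27))² = 0² = 0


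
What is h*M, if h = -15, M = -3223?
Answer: 48345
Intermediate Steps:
h*M = -15*(-3223) = 48345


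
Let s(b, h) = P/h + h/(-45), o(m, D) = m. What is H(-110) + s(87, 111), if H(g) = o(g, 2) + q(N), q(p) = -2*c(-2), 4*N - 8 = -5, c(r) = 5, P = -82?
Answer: -22793/185 ≈ -123.21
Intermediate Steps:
N = 3/4 (N = 2 + (1/4)*(-5) = 2 - 5/4 = 3/4 ≈ 0.75000)
q(p) = -10 (q(p) = -2*5 = -10)
s(b, h) = -82/h - h/45 (s(b, h) = -82/h + h/(-45) = -82/h + h*(-1/45) = -82/h - h/45)
H(g) = -10 + g (H(g) = g - 10 = -10 + g)
H(-110) + s(87, 111) = (-10 - 110) + (-82/111 - 1/45*111) = -120 + (-82*1/111 - 37/15) = -120 + (-82/111 - 37/15) = -120 - 593/185 = -22793/185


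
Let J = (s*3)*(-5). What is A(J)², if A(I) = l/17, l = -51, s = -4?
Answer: 9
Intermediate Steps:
J = 60 (J = -4*3*(-5) = -12*(-5) = 60)
A(I) = -3 (A(I) = -51/17 = -51*1/17 = -3)
A(J)² = (-3)² = 9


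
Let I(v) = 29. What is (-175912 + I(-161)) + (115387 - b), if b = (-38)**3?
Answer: -5624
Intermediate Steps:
b = -54872
(-175912 + I(-161)) + (115387 - b) = (-175912 + 29) + (115387 - 1*(-54872)) = -175883 + (115387 + 54872) = -175883 + 170259 = -5624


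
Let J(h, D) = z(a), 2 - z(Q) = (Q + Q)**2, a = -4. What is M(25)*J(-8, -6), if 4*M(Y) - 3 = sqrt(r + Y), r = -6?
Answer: -93/2 - 31*sqrt(19)/2 ≈ -114.06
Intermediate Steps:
z(Q) = 2 - 4*Q**2 (z(Q) = 2 - (Q + Q)**2 = 2 - (2*Q)**2 = 2 - 4*Q**2)
J(h, D) = -62 (J(h, D) = 2 - 4*(-4)**2 = 2 - 4*16 = 2 - 64 = -62)
M(Y) = 3/4 + sqrt(-6 + Y)/4
M(25)*J(-8, -6) = (3/4 + sqrt(-6 + 25)/4)*(-62) = (3/4 + sqrt(19)/4)*(-62) = -93/2 - 31*sqrt(19)/2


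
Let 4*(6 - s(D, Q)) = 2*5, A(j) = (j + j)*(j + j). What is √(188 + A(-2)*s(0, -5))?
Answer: 2*√61 ≈ 15.620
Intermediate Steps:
A(j) = 4*j² (A(j) = (2*j)*(2*j) = 4*j²)
s(D, Q) = 7/2 (s(D, Q) = 6 - 5/2 = 7/2)
√(188 + A(-2)*s(0, -5)) = √(188 + (4*(-2)²)*(7/2)) = √(188 + (4*4)*(7/2)) = √(188 + 16*(7/2)) = √(188 + 56) = √244 = 2*√61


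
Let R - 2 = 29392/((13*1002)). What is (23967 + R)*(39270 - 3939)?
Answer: 11010069983/13 ≈ 8.4693e+8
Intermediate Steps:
R = 166/39 (R = 2 + 29392/((13*1002)) = 2 + 29392/13026 = 2 + 29392*(1/13026) = 2 + 88/39 = 166/39 ≈ 4.2564)
(23967 + R)*(39270 - 3939) = (23967 + 166/39)*(39270 - 3939) = (934879/39)*35331 = 11010069983/13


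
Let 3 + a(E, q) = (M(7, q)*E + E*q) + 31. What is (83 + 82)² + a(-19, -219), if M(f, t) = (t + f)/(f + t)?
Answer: 31395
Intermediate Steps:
M(f, t) = 1 (M(f, t) = (f + t)/(f + t) = 1)
a(E, q) = 28 + E + E*q (a(E, q) = -3 + ((1*E + E*q) + 31) = -3 + ((E + E*q) + 31) = -3 + (31 + E + E*q) = 28 + E + E*q)
(83 + 82)² + a(-19, -219) = (83 + 82)² + (28 - 19 - 19*(-219)) = 165² + (28 - 19 + 4161) = 27225 + 4170 = 31395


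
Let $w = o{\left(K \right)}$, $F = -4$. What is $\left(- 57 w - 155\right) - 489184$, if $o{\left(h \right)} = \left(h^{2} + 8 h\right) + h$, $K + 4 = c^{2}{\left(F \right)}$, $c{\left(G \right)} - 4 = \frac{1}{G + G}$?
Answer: $- \frac{2055809529}{4096} \approx -5.0191 \cdot 10^{5}$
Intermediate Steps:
$c{\left(G \right)} = 4 + \frac{1}{2 G}$ ($c{\left(G \right)} = 4 + \frac{1}{G + G} = 4 + \frac{1}{2 G}$)
$K = \frac{705}{64}$ ($K = -4 + \left(4 + \frac{1}{2 \left(-4\right)}\right)^{2} = -4 + \left(4 + \frac{1}{2} \left(- \frac{1}{4}\right)\right)^{2} = -4 + \left(4 - \frac{1}{8}\right)^{2} = -4 + \left(\frac{31}{8}\right)^{2} = -4 + \frac{961}{64} = \frac{705}{64} \approx 11.016$)
$o{\left(h \right)} = h^{2} + 9 h$
$w = \frac{903105}{4096}$ ($w = \frac{705 \left(9 + \frac{705}{64}\right)}{64} = \frac{705}{64} \cdot \frac{1281}{64} = \frac{903105}{4096} \approx 220.48$)
$\left(- 57 w - 155\right) - 489184 = \left(\left(-57\right) \frac{903105}{4096} - 155\right) - 489184 = \left(- \frac{51476985}{4096} - 155\right) - 489184 = - \frac{52111865}{4096} - 489184 = - \frac{2055809529}{4096}$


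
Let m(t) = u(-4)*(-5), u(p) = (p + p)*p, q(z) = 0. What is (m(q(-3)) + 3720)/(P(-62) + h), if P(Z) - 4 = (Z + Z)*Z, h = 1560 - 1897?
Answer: 712/1471 ≈ 0.48402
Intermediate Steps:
h = -337
u(p) = 2*p² (u(p) = (2*p)*p = 2*p²)
P(Z) = 4 + 2*Z² (P(Z) = 4 + (Z + Z)*Z = 4 + (2*Z)*Z = 4 + 2*Z²)
m(t) = -160 (m(t) = (2*(-4)²)*(-5) = (2*16)*(-5) = 32*(-5) = -160)
(m(q(-3)) + 3720)/(P(-62) + h) = (-160 + 3720)/((4 + 2*(-62)²) - 337) = 3560/((4 + 2*3844) - 337) = 3560/((4 + 7688) - 337) = 3560/(7692 - 337) = 3560/7355 = 3560*(1/7355) = 712/1471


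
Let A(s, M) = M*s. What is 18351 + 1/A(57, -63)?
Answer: 65898440/3591 ≈ 18351.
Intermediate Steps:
18351 + 1/A(57, -63) = 18351 + 1/(-63*57) = 18351 + 1/(-3591) = 18351 - 1/3591 = 65898440/3591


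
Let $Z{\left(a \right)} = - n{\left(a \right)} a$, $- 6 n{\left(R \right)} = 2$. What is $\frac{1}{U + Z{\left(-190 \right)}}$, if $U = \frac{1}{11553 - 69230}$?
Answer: $- \frac{173031}{10958633} \approx -0.015789$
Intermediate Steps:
$n{\left(R \right)} = - \frac{1}{3}$ ($n{\left(R \right)} = \left(- \frac{1}{6}\right) 2 = - \frac{1}{3}$)
$U = - \frac{1}{57677}$ ($U = \frac{1}{-57677} = - \frac{1}{57677} \approx -1.7338 \cdot 10^{-5}$)
$Z{\left(a \right)} = \frac{a}{3}$ ($Z{\left(a \right)} = \left(-1\right) \left(- \frac{1}{3}\right) a = \frac{a}{3}$)
$\frac{1}{U + Z{\left(-190 \right)}} = \frac{1}{- \frac{1}{57677} + \frac{1}{3} \left(-190\right)} = \frac{1}{- \frac{1}{57677} - \frac{190}{3}} = \frac{1}{- \frac{10958633}{173031}} = - \frac{173031}{10958633}$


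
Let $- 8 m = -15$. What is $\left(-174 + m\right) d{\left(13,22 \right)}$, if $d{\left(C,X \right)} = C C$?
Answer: $- \frac{232713}{8} \approx -29089.0$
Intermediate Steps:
$m = \frac{15}{8}$ ($m = \left(- \frac{1}{8}\right) \left(-15\right) = \frac{15}{8} \approx 1.875$)
$d{\left(C,X \right)} = C^{2}$
$\left(-174 + m\right) d{\left(13,22 \right)} = \left(-174 + \frac{15}{8}\right) 13^{2} = \left(- \frac{1377}{8}\right) 169 = - \frac{232713}{8}$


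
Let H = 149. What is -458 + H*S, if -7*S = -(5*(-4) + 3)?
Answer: -5739/7 ≈ -819.86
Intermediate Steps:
S = -17/7 (S = -(-1)*(5*(-4) + 3)/7 = -(-1)*(-20 + 3)/7 = -(-1)*(-17)/7 = -⅐*17 = -17/7 ≈ -2.4286)
-458 + H*S = -458 + 149*(-17/7) = -458 - 2533/7 = -5739/7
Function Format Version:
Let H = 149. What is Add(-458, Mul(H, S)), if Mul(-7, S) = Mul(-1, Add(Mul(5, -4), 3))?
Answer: Rational(-5739, 7) ≈ -819.86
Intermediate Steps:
S = Rational(-17, 7) (S = Mul(Rational(-1, 7), Mul(-1, Add(Mul(5, -4), 3))) = Mul(Rational(-1, 7), Mul(-1, Add(-20, 3))) = Mul(Rational(-1, 7), Mul(-1, -17)) = Mul(Rational(-1, 7), 17) = Rational(-17, 7) ≈ -2.4286)
Add(-458, Mul(H, S)) = Add(-458, Mul(149, Rational(-17, 7))) = Add(-458, Rational(-2533, 7)) = Rational(-5739, 7)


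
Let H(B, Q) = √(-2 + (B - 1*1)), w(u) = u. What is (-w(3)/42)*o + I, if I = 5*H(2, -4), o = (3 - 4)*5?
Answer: 5/14 + 5*I ≈ 0.35714 + 5.0*I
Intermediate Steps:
H(B, Q) = √(-3 + B) (H(B, Q) = √(-2 + (B - 1)) = √(-2 + (-1 + B)) = √(-3 + B))
o = -5 (o = -1*5 = -5)
I = 5*I (I = 5*√(-3 + 2) = 5*√(-1) = 5*I ≈ 5.0*I)
(-w(3)/42)*o + I = -3/42*(-5) + 5*I = -1*1/14*(-5) + 5*I = -1/14*(-5) + 5*I = 5/14 + 5*I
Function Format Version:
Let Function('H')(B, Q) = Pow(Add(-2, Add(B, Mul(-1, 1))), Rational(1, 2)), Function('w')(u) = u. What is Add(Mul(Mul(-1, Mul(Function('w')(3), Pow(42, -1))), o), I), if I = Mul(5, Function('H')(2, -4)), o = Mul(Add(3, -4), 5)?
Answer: Add(Rational(5, 14), Mul(5, I)) ≈ Add(0.35714, Mul(5.0000, I))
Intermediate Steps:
Function('H')(B, Q) = Pow(Add(-3, B), Rational(1, 2)) (Function('H')(B, Q) = Pow(Add(-2, Add(B, -1)), Rational(1, 2)) = Pow(Add(-2, Add(-1, B)), Rational(1, 2)) = Pow(Add(-3, B), Rational(1, 2)))
o = -5 (o = Mul(-1, 5) = -5)
I = Mul(5, I) (I = Mul(5, Pow(Add(-3, 2), Rational(1, 2))) = Mul(5, Pow(-1, Rational(1, 2))) = Mul(5, I) ≈ Mul(5.0000, I))
Add(Mul(Mul(-1, Mul(Function('w')(3), Pow(42, -1))), o), I) = Add(Mul(Mul(-1, Mul(3, Pow(42, -1))), -5), Mul(5, I)) = Add(Mul(Mul(-1, Mul(3, Rational(1, 42))), -5), Mul(5, I)) = Add(Mul(Mul(-1, Rational(1, 14)), -5), Mul(5, I)) = Add(Mul(Rational(-1, 14), -5), Mul(5, I)) = Add(Rational(5, 14), Mul(5, I))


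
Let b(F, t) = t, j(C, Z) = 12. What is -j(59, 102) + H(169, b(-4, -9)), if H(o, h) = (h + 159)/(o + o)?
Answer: -1953/169 ≈ -11.556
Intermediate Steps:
H(o, h) = (159 + h)/(2*o) (H(o, h) = (159 + h)/((2*o)) = (159 + h)*(1/(2*o)) = (159 + h)/(2*o))
-j(59, 102) + H(169, b(-4, -9)) = -1*12 + (1/2)*(159 - 9)/169 = -12 + (1/2)*(1/169)*150 = -12 + 75/169 = -1953/169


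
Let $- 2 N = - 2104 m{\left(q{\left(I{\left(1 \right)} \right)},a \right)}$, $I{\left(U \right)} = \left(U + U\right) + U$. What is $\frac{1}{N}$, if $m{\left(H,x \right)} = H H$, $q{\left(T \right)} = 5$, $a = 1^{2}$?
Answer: $\frac{1}{26300} \approx 3.8023 \cdot 10^{-5}$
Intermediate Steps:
$a = 1$
$I{\left(U \right)} = 3 U$ ($I{\left(U \right)} = 2 U + U = 3 U$)
$m{\left(H,x \right)} = H^{2}$
$N = 26300$ ($N = - \frac{\left(-2104\right) 5^{2}}{2} = - \frac{\left(-2104\right) 25}{2} = \left(- \frac{1}{2}\right) \left(-52600\right) = 26300$)
$\frac{1}{N} = \frac{1}{26300}$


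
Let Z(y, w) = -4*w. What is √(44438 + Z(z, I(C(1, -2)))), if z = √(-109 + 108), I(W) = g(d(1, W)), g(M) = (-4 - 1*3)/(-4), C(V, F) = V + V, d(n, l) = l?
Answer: √44431 ≈ 210.79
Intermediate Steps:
C(V, F) = 2*V
g(M) = 7/4 (g(M) = (-4 - 3)*(-¼) = -7*(-¼) = 7/4)
I(W) = 7/4
z = I (z = √(-1) = I ≈ 1.0*I)
√(44438 + Z(z, I(C(1, -2)))) = √(44438 - 4*7/4) = √(44438 - 7) = √44431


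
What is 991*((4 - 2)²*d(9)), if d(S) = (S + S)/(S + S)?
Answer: 3964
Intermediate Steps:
d(S) = 1 (d(S) = (2*S)/((2*S)) = (2*S)*(1/(2*S)) = 1)
991*((4 - 2)²*d(9)) = 991*((4 - 2)²*1) = 991*(2²*1) = 991*(4*1) = 991*4 = 3964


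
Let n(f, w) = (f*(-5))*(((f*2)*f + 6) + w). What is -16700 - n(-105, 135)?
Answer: -11666975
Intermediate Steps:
n(f, w) = -5*f*(6 + w + 2*f²) (n(f, w) = (-5*f)*(((2*f)*f + 6) + w) = (-5*f)*((2*f² + 6) + w) = (-5*f)*((6 + 2*f²) + w) = (-5*f)*(6 + w + 2*f²) = -5*f*(6 + w + 2*f²))
-16700 - n(-105, 135) = -16700 - (-5)*(-105)*(6 + 135 + 2*(-105)²) = -16700 - (-5)*(-105)*(6 + 135 + 2*11025) = -16700 - (-5)*(-105)*(6 + 135 + 22050) = -16700 - (-5)*(-105)*22191 = -16700 - 1*11650275 = -16700 - 11650275 = -11666975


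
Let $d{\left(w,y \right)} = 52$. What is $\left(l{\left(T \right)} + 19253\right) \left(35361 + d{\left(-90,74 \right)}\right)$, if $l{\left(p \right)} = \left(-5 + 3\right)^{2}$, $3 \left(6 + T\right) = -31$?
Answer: $681948141$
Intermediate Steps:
$T = - \frac{49}{3}$ ($T = -6 + \frac{1}{3} \left(-31\right) = -6 - \frac{31}{3} = - \frac{49}{3} \approx -16.333$)
$l{\left(p \right)} = 4$ ($l{\left(p \right)} = \left(-2\right)^{2} = 4$)
$\left(l{\left(T \right)} + 19253\right) \left(35361 + d{\left(-90,74 \right)}\right) = \left(4 + 19253\right) \left(35361 + 52\right) = 19257 \cdot 35413 = 681948141$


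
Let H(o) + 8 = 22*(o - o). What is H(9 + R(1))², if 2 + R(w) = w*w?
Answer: 64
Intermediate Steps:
R(w) = -2 + w² (R(w) = -2 + w*w = -2 + w²)
H(o) = -8 (H(o) = -8 + 22*(o - o) = -8 + 22*0 = -8 + 0 = -8)
H(9 + R(1))² = (-8)² = 64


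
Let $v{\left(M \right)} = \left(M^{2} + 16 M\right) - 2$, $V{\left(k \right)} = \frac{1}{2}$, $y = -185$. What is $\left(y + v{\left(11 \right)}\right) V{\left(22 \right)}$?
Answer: $55$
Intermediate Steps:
$V{\left(k \right)} = \frac{1}{2}$
$v{\left(M \right)} = -2 + M^{2} + 16 M$
$\left(y + v{\left(11 \right)}\right) V{\left(22 \right)} = \left(-185 + \left(-2 + 11^{2} + 16 \cdot 11\right)\right) \frac{1}{2} = \left(-185 + \left(-2 + 121 + 176\right)\right) \frac{1}{2} = \left(-185 + 295\right) \frac{1}{2} = 110 \cdot \frac{1}{2} = 55$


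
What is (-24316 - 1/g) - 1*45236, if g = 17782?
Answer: -1236773665/17782 ≈ -69552.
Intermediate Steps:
(-24316 - 1/g) - 1*45236 = (-24316 - 1/17782) - 1*45236 = (-24316 - 1*1/17782) - 45236 = (-24316 - 1/17782) - 45236 = -432387113/17782 - 45236 = -1236773665/17782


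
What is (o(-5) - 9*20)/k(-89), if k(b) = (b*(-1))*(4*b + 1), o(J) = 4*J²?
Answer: 16/6319 ≈ 0.0025320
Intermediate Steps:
k(b) = -b*(1 + 4*b) (k(b) = (-b)*(1 + 4*b) = -b*(1 + 4*b))
(o(-5) - 9*20)/k(-89) = (4*(-5)² - 9*20)/((-1*(-89)*(1 + 4*(-89)))) = (4*25 - 180)/((-1*(-89)*(1 - 356))) = (100 - 180)/((-1*(-89)*(-355))) = -80/(-31595) = -80*(-1/31595) = 16/6319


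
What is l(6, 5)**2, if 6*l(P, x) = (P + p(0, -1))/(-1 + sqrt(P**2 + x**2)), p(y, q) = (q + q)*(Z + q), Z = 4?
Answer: 0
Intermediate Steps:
p(y, q) = 2*q*(4 + q) (p(y, q) = (q + q)*(4 + q) = (2*q)*(4 + q) = 2*q*(4 + q))
l(P, x) = (-6 + P)/(6*(-1 + sqrt(P**2 + x**2))) (l(P, x) = ((P + 2*(-1)*(4 - 1))/(-1 + sqrt(P**2 + x**2)))/6 = ((P + 2*(-1)*3)/(-1 + sqrt(P**2 + x**2)))/6 = ((P - 6)/(-1 + sqrt(P**2 + x**2)))/6 = ((-6 + P)/(-1 + sqrt(P**2 + x**2)))/6 = (-6 + P)/(6*(-1 + sqrt(P**2 + x**2))))
l(6, 5)**2 = ((-6 + 6)/(6*(-1 + sqrt(6**2 + 5**2))))**2 = ((1/6)*0/(-1 + sqrt(36 + 25)))**2 = ((1/6)*0/(-1 + sqrt(61)))**2 = 0**2 = 0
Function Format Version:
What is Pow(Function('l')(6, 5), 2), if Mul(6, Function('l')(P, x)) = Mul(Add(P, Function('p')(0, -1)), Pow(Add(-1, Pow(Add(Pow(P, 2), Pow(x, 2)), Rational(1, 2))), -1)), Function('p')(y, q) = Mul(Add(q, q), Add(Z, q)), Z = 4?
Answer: 0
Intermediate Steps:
Function('p')(y, q) = Mul(2, q, Add(4, q)) (Function('p')(y, q) = Mul(Add(q, q), Add(4, q)) = Mul(Mul(2, q), Add(4, q)) = Mul(2, q, Add(4, q)))
Function('l')(P, x) = Mul(Rational(1, 6), Pow(Add(-1, Pow(Add(Pow(P, 2), Pow(x, 2)), Rational(1, 2))), -1), Add(-6, P)) (Function('l')(P, x) = Mul(Rational(1, 6), Mul(Add(P, Mul(2, -1, Add(4, -1))), Pow(Add(-1, Pow(Add(Pow(P, 2), Pow(x, 2)), Rational(1, 2))), -1))) = Mul(Rational(1, 6), Mul(Add(P, Mul(2, -1, 3)), Pow(Add(-1, Pow(Add(Pow(P, 2), Pow(x, 2)), Rational(1, 2))), -1))) = Mul(Rational(1, 6), Mul(Add(P, -6), Pow(Add(-1, Pow(Add(Pow(P, 2), Pow(x, 2)), Rational(1, 2))), -1))) = Mul(Rational(1, 6), Mul(Add(-6, P), Pow(Add(-1, Pow(Add(Pow(P, 2), Pow(x, 2)), Rational(1, 2))), -1))) = Mul(Rational(1, 6), Mul(Pow(Add(-1, Pow(Add(Pow(P, 2), Pow(x, 2)), Rational(1, 2))), -1), Add(-6, P))) = Mul(Rational(1, 6), Pow(Add(-1, Pow(Add(Pow(P, 2), Pow(x, 2)), Rational(1, 2))), -1), Add(-6, P)))
Pow(Function('l')(6, 5), 2) = Pow(Mul(Rational(1, 6), Pow(Add(-1, Pow(Add(Pow(6, 2), Pow(5, 2)), Rational(1, 2))), -1), Add(-6, 6)), 2) = Pow(Mul(Rational(1, 6), Pow(Add(-1, Pow(Add(36, 25), Rational(1, 2))), -1), 0), 2) = Pow(Mul(Rational(1, 6), Pow(Add(-1, Pow(61, Rational(1, 2))), -1), 0), 2) = Pow(0, 2) = 0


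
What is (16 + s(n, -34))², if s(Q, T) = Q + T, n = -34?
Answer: 2704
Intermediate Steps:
(16 + s(n, -34))² = (16 + (-34 - 34))² = (16 - 68)² = (-52)² = 2704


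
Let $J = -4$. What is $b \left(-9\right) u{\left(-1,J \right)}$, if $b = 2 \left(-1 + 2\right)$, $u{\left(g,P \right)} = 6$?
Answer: $-108$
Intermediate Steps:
$b = 2$ ($b = 2 \cdot 1 = 2$)
$b \left(-9\right) u{\left(-1,J \right)} = 2 \left(-9\right) 6 = \left(-18\right) 6 = -108$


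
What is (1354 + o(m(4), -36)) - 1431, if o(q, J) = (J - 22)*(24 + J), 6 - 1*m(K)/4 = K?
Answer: 619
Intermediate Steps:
m(K) = 24 - 4*K
o(q, J) = (-22 + J)*(24 + J)
(1354 + o(m(4), -36)) - 1431 = (1354 + (-528 + (-36)² + 2*(-36))) - 1431 = (1354 + (-528 + 1296 - 72)) - 1431 = (1354 + 696) - 1431 = 2050 - 1431 = 619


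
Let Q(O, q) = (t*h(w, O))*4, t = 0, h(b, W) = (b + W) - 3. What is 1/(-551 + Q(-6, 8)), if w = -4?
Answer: -1/551 ≈ -0.0018149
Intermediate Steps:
h(b, W) = -3 + W + b (h(b, W) = (W + b) - 3 = -3 + W + b)
Q(O, q) = 0 (Q(O, q) = (0*(-3 + O - 4))*4 = (0*(-7 + O))*4 = 0*4 = 0)
1/(-551 + Q(-6, 8)) = 1/(-551 + 0) = 1/(-551) = -1/551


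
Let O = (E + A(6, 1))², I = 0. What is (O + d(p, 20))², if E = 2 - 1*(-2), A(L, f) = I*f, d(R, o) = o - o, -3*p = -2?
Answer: 256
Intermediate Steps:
p = ⅔ (p = -⅓*(-2) = ⅔ ≈ 0.66667)
d(R, o) = 0
A(L, f) = 0 (A(L, f) = 0*f = 0)
E = 4 (E = 2 + 2 = 4)
O = 16 (O = (4 + 0)² = 4² = 16)
(O + d(p, 20))² = (16 + 0)² = 16² = 256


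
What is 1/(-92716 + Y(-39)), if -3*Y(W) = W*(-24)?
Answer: -1/93028 ≈ -1.0749e-5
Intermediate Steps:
Y(W) = 8*W (Y(W) = -W*(-24)/3 = -(-8)*W = 8*W)
1/(-92716 + Y(-39)) = 1/(-92716 + 8*(-39)) = 1/(-92716 - 312) = 1/(-93028) = -1/93028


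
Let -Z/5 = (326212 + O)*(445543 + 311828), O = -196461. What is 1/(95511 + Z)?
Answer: -1/491348127594 ≈ -2.0352e-12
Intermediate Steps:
Z = -491348223105 (Z = -5*(326212 - 196461)*(445543 + 311828) = -648755*757371 = -5*98269644621 = -491348223105)
1/(95511 + Z) = 1/(95511 - 491348223105) = 1/(-491348127594) = -1/491348127594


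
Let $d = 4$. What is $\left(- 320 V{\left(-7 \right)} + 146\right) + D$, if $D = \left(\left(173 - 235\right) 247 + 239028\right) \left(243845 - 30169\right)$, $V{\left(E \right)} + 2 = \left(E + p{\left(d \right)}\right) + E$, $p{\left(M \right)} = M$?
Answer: $47802316650$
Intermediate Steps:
$V{\left(E \right)} = 2 + 2 E$ ($V{\left(E \right)} = -2 + \left(\left(E + 4\right) + E\right) = -2 + \left(\left(4 + E\right) + E\right) = -2 + \left(4 + 2 E\right) = 2 + 2 E$)
$D = 47802312664$ ($D = \left(\left(-62\right) 247 + 239028\right) 213676 = \left(-15314 + 239028\right) 213676 = 223714 \cdot 213676 = 47802312664$)
$\left(- 320 V{\left(-7 \right)} + 146\right) + D = \left(- 320 \left(2 + 2 \left(-7\right)\right) + 146\right) + 47802312664 = \left(- 320 \left(2 - 14\right) + 146\right) + 47802312664 = \left(\left(-320\right) \left(-12\right) + 146\right) + 47802312664 = \left(3840 + 146\right) + 47802312664 = 3986 + 47802312664 = 47802316650$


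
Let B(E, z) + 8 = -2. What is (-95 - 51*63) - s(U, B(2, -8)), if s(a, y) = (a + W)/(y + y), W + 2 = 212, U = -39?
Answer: -65989/20 ≈ -3299.4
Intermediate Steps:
W = 210 (W = -2 + 212 = 210)
B(E, z) = -10 (B(E, z) = -8 - 2 = -10)
s(a, y) = (210 + a)/(2*y) (s(a, y) = (a + 210)/(y + y) = (210 + a)/((2*y)) = (210 + a)*(1/(2*y)) = (210 + a)/(2*y))
(-95 - 51*63) - s(U, B(2, -8)) = (-95 - 51*63) - (210 - 39)/(2*(-10)) = (-95 - 3213) - (-1)*171/(2*10) = -3308 - 1*(-171/20) = -3308 + 171/20 = -65989/20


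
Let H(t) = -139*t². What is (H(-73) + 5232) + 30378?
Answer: -705121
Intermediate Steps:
(H(-73) + 5232) + 30378 = (-139*(-73)² + 5232) + 30378 = (-139*5329 + 5232) + 30378 = (-740731 + 5232) + 30378 = -735499 + 30378 = -705121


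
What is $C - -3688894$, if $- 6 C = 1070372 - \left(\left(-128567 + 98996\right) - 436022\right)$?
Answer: $\frac{20597399}{6} \approx 3.4329 \cdot 10^{6}$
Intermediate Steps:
$C = - \frac{1535965}{6}$ ($C = - \frac{1070372 - \left(\left(-128567 + 98996\right) - 436022\right)}{6} = - \frac{1070372 - \left(-29571 - 436022\right)}{6} = - \frac{1070372 - -465593}{6} = - \frac{1070372 + 465593}{6} = \left(- \frac{1}{6}\right) 1535965 = - \frac{1535965}{6} \approx -2.5599 \cdot 10^{5}$)
$C - -3688894 = - \frac{1535965}{6} - -3688894 = - \frac{1535965}{6} + 3688894 = \frac{20597399}{6}$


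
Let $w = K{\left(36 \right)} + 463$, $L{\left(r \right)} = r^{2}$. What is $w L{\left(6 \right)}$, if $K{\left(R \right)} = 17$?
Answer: $17280$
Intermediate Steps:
$w = 480$ ($w = 17 + 463 = 480$)
$w L{\left(6 \right)} = 480 \cdot 6^{2} = 480 \cdot 36 = 17280$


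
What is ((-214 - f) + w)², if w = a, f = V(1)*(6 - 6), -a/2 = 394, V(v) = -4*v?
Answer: 1004004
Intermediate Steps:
a = -788 (a = -2*394 = -788)
f = 0 (f = (-4*1)*(6 - 6) = -4*0 = 0)
w = -788
((-214 - f) + w)² = ((-214 - 1*0) - 788)² = ((-214 + 0) - 788)² = (-214 - 788)² = (-1002)² = 1004004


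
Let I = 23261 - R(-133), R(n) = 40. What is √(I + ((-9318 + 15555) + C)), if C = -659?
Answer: √28799 ≈ 169.70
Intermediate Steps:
I = 23221 (I = 23261 - 1*40 = 23261 - 40 = 23221)
√(I + ((-9318 + 15555) + C)) = √(23221 + ((-9318 + 15555) - 659)) = √(23221 + (6237 - 659)) = √(23221 + 5578) = √28799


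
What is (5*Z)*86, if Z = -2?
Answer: -860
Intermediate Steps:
(5*Z)*86 = (5*(-2))*86 = -10*86 = -860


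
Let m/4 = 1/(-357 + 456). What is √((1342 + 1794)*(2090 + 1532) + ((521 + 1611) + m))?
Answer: 16*√48327455/33 ≈ 3370.6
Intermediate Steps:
m = 4/99 (m = 4/(-357 + 456) = 4/99 ≈ 0.040404)
√((1342 + 1794)*(2090 + 1532) + ((521 + 1611) + m)) = √((1342 + 1794)*(2090 + 1532) + ((521 + 1611) + 4/99)) = √(3136*3622 + (2132 + 4/99)) = √(11358592 + 211072/99) = √(1124711680/99) = 16*√48327455/33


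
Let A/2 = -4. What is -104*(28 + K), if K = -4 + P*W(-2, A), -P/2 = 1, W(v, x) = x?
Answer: -4160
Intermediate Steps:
A = -8 (A = 2*(-4) = -8)
P = -2 (P = -2*1 = -2)
K = 12 (K = -4 - 2*(-8) = -4 + 16 = 12)
-104*(28 + K) = -104*(28 + 12) = -104*40 = -4160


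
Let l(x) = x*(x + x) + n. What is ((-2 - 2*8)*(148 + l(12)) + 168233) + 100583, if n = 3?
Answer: 260914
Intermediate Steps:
l(x) = 3 + 2*x² (l(x) = x*(x + x) + 3 = x*(2*x) + 3 = 2*x² + 3 = 3 + 2*x²)
((-2 - 2*8)*(148 + l(12)) + 168233) + 100583 = ((-2 - 2*8)*(148 + (3 + 2*12²)) + 168233) + 100583 = ((-2 - 16)*(148 + (3 + 2*144)) + 168233) + 100583 = (-18*(148 + (3 + 288)) + 168233) + 100583 = (-18*(148 + 291) + 168233) + 100583 = (-18*439 + 168233) + 100583 = (-7902 + 168233) + 100583 = 160331 + 100583 = 260914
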